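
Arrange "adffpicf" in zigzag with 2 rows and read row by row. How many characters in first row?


Zigzag "adffpicf" into 2 rows:
Placing characters:
  'a' => row 0
  'd' => row 1
  'f' => row 0
  'f' => row 1
  'p' => row 0
  'i' => row 1
  'c' => row 0
  'f' => row 1
Rows:
  Row 0: "afpc"
  Row 1: "dfif"
First row length: 4

4


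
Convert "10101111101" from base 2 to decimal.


Input: "10101111101" in base 2
Positional expansion:
  Digit '1' (value 1) x 2^10 = 1024
  Digit '0' (value 0) x 2^9 = 0
  Digit '1' (value 1) x 2^8 = 256
  Digit '0' (value 0) x 2^7 = 0
  Digit '1' (value 1) x 2^6 = 64
  Digit '1' (value 1) x 2^5 = 32
  Digit '1' (value 1) x 2^4 = 16
  Digit '1' (value 1) x 2^3 = 8
  Digit '1' (value 1) x 2^2 = 4
  Digit '0' (value 0) x 2^1 = 0
  Digit '1' (value 1) x 2^0 = 1
Sum = 1405

1405


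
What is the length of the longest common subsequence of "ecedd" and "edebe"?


LCS of "ecedd" and "edebe"
DP table:
           e    d    e    b    e
      0    0    0    0    0    0
  e   0    1    1    1    1    1
  c   0    1    1    1    1    1
  e   0    1    1    2    2    2
  d   0    1    2    2    2    2
  d   0    1    2    2    2    2
LCS length = dp[5][5] = 2

2


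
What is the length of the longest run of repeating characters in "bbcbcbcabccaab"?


Input: "bbcbcbcabccaab"
Scanning for longest run:
  Position 1 ('b'): continues run of 'b', length=2
  Position 2 ('c'): new char, reset run to 1
  Position 3 ('b'): new char, reset run to 1
  Position 4 ('c'): new char, reset run to 1
  Position 5 ('b'): new char, reset run to 1
  Position 6 ('c'): new char, reset run to 1
  Position 7 ('a'): new char, reset run to 1
  Position 8 ('b'): new char, reset run to 1
  Position 9 ('c'): new char, reset run to 1
  Position 10 ('c'): continues run of 'c', length=2
  Position 11 ('a'): new char, reset run to 1
  Position 12 ('a'): continues run of 'a', length=2
  Position 13 ('b'): new char, reset run to 1
Longest run: 'b' with length 2

2


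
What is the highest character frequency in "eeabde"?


Input: eeabde
Character counts:
  'a': 1
  'b': 1
  'd': 1
  'e': 3
Maximum frequency: 3

3


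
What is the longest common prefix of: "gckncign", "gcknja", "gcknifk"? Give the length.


Words: gckncign, gcknja, gcknifk
  Position 0: all 'g' => match
  Position 1: all 'c' => match
  Position 2: all 'k' => match
  Position 3: all 'n' => match
  Position 4: ('c', 'j', 'i') => mismatch, stop
LCP = "gckn" (length 4)

4


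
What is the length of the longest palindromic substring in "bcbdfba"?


Input: "bcbdfba"
Checking substrings for palindromes:
  [0:3] "bcb" (len 3) => palindrome
Longest palindromic substring: "bcb" with length 3

3


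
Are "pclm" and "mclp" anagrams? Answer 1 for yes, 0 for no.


Strings: "pclm", "mclp"
Sorted first:  clmp
Sorted second: clmp
Sorted forms match => anagrams

1


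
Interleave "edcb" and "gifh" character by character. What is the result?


Interleaving "edcb" and "gifh":
  Position 0: 'e' from first, 'g' from second => "eg"
  Position 1: 'd' from first, 'i' from second => "di"
  Position 2: 'c' from first, 'f' from second => "cf"
  Position 3: 'b' from first, 'h' from second => "bh"
Result: egdicfbh

egdicfbh


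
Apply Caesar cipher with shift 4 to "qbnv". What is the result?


Caesar cipher: shift "qbnv" by 4
  'q' (pos 16) + 4 = pos 20 = 'u'
  'b' (pos 1) + 4 = pos 5 = 'f'
  'n' (pos 13) + 4 = pos 17 = 'r'
  'v' (pos 21) + 4 = pos 25 = 'z'
Result: ufrz

ufrz


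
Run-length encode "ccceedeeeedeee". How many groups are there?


Input: ccceedeeeedeee
Scanning for consecutive runs:
  Group 1: 'c' x 3 (positions 0-2)
  Group 2: 'e' x 2 (positions 3-4)
  Group 3: 'd' x 1 (positions 5-5)
  Group 4: 'e' x 4 (positions 6-9)
  Group 5: 'd' x 1 (positions 10-10)
  Group 6: 'e' x 3 (positions 11-13)
Total groups: 6

6


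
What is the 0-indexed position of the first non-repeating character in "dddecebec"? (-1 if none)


Input: dddecebec
Character frequencies:
  'b': 1
  'c': 2
  'd': 3
  'e': 3
Scanning left to right for freq == 1:
  Position 0 ('d'): freq=3, skip
  Position 1 ('d'): freq=3, skip
  Position 2 ('d'): freq=3, skip
  Position 3 ('e'): freq=3, skip
  Position 4 ('c'): freq=2, skip
  Position 5 ('e'): freq=3, skip
  Position 6 ('b'): unique! => answer = 6

6


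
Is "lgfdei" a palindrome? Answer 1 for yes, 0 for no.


Input: lgfdei
Reversed: iedfgl
  Compare pos 0 ('l') with pos 5 ('i'): MISMATCH
  Compare pos 1 ('g') with pos 4 ('e'): MISMATCH
  Compare pos 2 ('f') with pos 3 ('d'): MISMATCH
Result: not a palindrome

0


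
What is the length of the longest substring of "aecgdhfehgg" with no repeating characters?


Input: "aecgdhfehgg"
Sliding window (track last position of each char):
  Position 0 ('a'): window [0,0] length 1 -- new best
  Position 1 ('e'): window [0,1] length 2 -- new best
  Position 2 ('c'): window [0,2] length 3 -- new best
  Position 3 ('g'): window [0,3] length 4 -- new best
  Position 4 ('d'): window [0,4] length 5 -- new best
  Position 5 ('h'): window [0,5] length 6 -- new best
  Position 6 ('f'): window [0,6] length 7 -- new best
  Position 7 ('e'): repeat (last at 1), move window start to 2
  Position 7 ('e'): window [2,7] length 6
  Position 8 ('h'): repeat (last at 5), move window start to 6
  Position 8 ('h'): window [6,8] length 3
  Position 9 ('g'): window [6,9] length 4
  Position 10 ('g'): repeat (last at 9), move window start to 10
  Position 10 ('g'): window [10,10] length 1
Longest substring with no repeats: "aecgdhf" with length 7

7


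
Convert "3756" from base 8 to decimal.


Input: "3756" in base 8
Positional expansion:
  Digit '3' (value 3) x 8^3 = 1536
  Digit '7' (value 7) x 8^2 = 448
  Digit '5' (value 5) x 8^1 = 40
  Digit '6' (value 6) x 8^0 = 6
Sum = 2030

2030


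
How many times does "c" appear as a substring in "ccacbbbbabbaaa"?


Searching for "c" in "ccacbbbbabbaaa"
Scanning each position:
  Position 0: "c" => MATCH
  Position 1: "c" => MATCH
  Position 2: "a" => no
  Position 3: "c" => MATCH
  Position 4: "b" => no
  Position 5: "b" => no
  Position 6: "b" => no
  Position 7: "b" => no
  Position 8: "a" => no
  Position 9: "b" => no
  Position 10: "b" => no
  Position 11: "a" => no
  Position 12: "a" => no
  Position 13: "a" => no
Total occurrences: 3

3


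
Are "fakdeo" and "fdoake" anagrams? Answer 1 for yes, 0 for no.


Strings: "fakdeo", "fdoake"
Sorted first:  adefko
Sorted second: adefko
Sorted forms match => anagrams

1


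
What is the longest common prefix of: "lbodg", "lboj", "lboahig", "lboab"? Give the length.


Words: lbodg, lboj, lboahig, lboab
  Position 0: all 'l' => match
  Position 1: all 'b' => match
  Position 2: all 'o' => match
  Position 3: ('d', 'j', 'a', 'a') => mismatch, stop
LCP = "lbo" (length 3)

3


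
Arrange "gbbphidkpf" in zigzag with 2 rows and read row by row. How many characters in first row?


Zigzag "gbbphidkpf" into 2 rows:
Placing characters:
  'g' => row 0
  'b' => row 1
  'b' => row 0
  'p' => row 1
  'h' => row 0
  'i' => row 1
  'd' => row 0
  'k' => row 1
  'p' => row 0
  'f' => row 1
Rows:
  Row 0: "gbhdp"
  Row 1: "bpikf"
First row length: 5

5


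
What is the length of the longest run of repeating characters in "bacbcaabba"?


Input: "bacbcaabba"
Scanning for longest run:
  Position 1 ('a'): new char, reset run to 1
  Position 2 ('c'): new char, reset run to 1
  Position 3 ('b'): new char, reset run to 1
  Position 4 ('c'): new char, reset run to 1
  Position 5 ('a'): new char, reset run to 1
  Position 6 ('a'): continues run of 'a', length=2
  Position 7 ('b'): new char, reset run to 1
  Position 8 ('b'): continues run of 'b', length=2
  Position 9 ('a'): new char, reset run to 1
Longest run: 'a' with length 2

2


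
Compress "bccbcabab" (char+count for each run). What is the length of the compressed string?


Input: bccbcabab
Runs:
  'b' x 1 => "b1"
  'c' x 2 => "c2"
  'b' x 1 => "b1"
  'c' x 1 => "c1"
  'a' x 1 => "a1"
  'b' x 1 => "b1"
  'a' x 1 => "a1"
  'b' x 1 => "b1"
Compressed: "b1c2b1c1a1b1a1b1"
Compressed length: 16

16


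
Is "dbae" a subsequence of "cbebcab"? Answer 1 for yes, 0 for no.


Check if "dbae" is a subsequence of "cbebcab"
Greedy scan:
  Position 0 ('c'): no match needed
  Position 1 ('b'): no match needed
  Position 2 ('e'): no match needed
  Position 3 ('b'): no match needed
  Position 4 ('c'): no match needed
  Position 5 ('a'): no match needed
  Position 6 ('b'): no match needed
Only matched 0/4 characters => not a subsequence

0


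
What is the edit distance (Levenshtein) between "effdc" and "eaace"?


Computing edit distance: "effdc" -> "eaace"
DP table:
           e    a    a    c    e
      0    1    2    3    4    5
  e   1    0    1    2    3    4
  f   2    1    1    2    3    4
  f   3    2    2    2    3    4
  d   4    3    3    3    3    4
  c   5    4    4    4    3    4
Edit distance = dp[5][5] = 4

4


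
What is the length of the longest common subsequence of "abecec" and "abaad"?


LCS of "abecec" and "abaad"
DP table:
           a    b    a    a    d
      0    0    0    0    0    0
  a   0    1    1    1    1    1
  b   0    1    2    2    2    2
  e   0    1    2    2    2    2
  c   0    1    2    2    2    2
  e   0    1    2    2    2    2
  c   0    1    2    2    2    2
LCS length = dp[6][5] = 2

2


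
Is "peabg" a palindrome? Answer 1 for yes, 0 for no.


Input: peabg
Reversed: gbaep
  Compare pos 0 ('p') with pos 4 ('g'): MISMATCH
  Compare pos 1 ('e') with pos 3 ('b'): MISMATCH
Result: not a palindrome

0


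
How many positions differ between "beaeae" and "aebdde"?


Comparing "beaeae" and "aebdde" position by position:
  Position 0: 'b' vs 'a' => DIFFER
  Position 1: 'e' vs 'e' => same
  Position 2: 'a' vs 'b' => DIFFER
  Position 3: 'e' vs 'd' => DIFFER
  Position 4: 'a' vs 'd' => DIFFER
  Position 5: 'e' vs 'e' => same
Positions that differ: 4

4


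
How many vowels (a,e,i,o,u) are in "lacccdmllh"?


Input: lacccdmllh
Checking each character:
  'l' at position 0: consonant
  'a' at position 1: vowel (running total: 1)
  'c' at position 2: consonant
  'c' at position 3: consonant
  'c' at position 4: consonant
  'd' at position 5: consonant
  'm' at position 6: consonant
  'l' at position 7: consonant
  'l' at position 8: consonant
  'h' at position 9: consonant
Total vowels: 1

1


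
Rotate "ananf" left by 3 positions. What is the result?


Input: "ananf", rotate left by 3
First 3 characters: "ana"
Remaining characters: "nf"
Concatenate remaining + first: "nf" + "ana" = "nfana"

nfana


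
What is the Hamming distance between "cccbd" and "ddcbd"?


Comparing "cccbd" and "ddcbd" position by position:
  Position 0: 'c' vs 'd' => differ
  Position 1: 'c' vs 'd' => differ
  Position 2: 'c' vs 'c' => same
  Position 3: 'b' vs 'b' => same
  Position 4: 'd' vs 'd' => same
Total differences (Hamming distance): 2

2


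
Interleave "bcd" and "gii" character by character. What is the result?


Interleaving "bcd" and "gii":
  Position 0: 'b' from first, 'g' from second => "bg"
  Position 1: 'c' from first, 'i' from second => "ci"
  Position 2: 'd' from first, 'i' from second => "di"
Result: bgcidi

bgcidi


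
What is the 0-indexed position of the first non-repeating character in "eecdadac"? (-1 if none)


Input: eecdadac
Character frequencies:
  'a': 2
  'c': 2
  'd': 2
  'e': 2
Scanning left to right for freq == 1:
  Position 0 ('e'): freq=2, skip
  Position 1 ('e'): freq=2, skip
  Position 2 ('c'): freq=2, skip
  Position 3 ('d'): freq=2, skip
  Position 4 ('a'): freq=2, skip
  Position 5 ('d'): freq=2, skip
  Position 6 ('a'): freq=2, skip
  Position 7 ('c'): freq=2, skip
  No unique character found => answer = -1

-1


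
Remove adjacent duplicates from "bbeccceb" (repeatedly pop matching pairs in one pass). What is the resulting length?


Input: bbeccceb
Stack-based adjacent duplicate removal:
  Read 'b': push. Stack: b
  Read 'b': matches stack top 'b' => pop. Stack: (empty)
  Read 'e': push. Stack: e
  Read 'c': push. Stack: ec
  Read 'c': matches stack top 'c' => pop. Stack: e
  Read 'c': push. Stack: ec
  Read 'e': push. Stack: ece
  Read 'b': push. Stack: eceb
Final stack: "eceb" (length 4)

4


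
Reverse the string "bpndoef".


Input: bpndoef
Reading characters right to left:
  Position 6: 'f'
  Position 5: 'e'
  Position 4: 'o'
  Position 3: 'd'
  Position 2: 'n'
  Position 1: 'p'
  Position 0: 'b'
Reversed: feodnpb

feodnpb


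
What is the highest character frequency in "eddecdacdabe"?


Input: eddecdacdabe
Character counts:
  'a': 2
  'b': 1
  'c': 2
  'd': 4
  'e': 3
Maximum frequency: 4

4


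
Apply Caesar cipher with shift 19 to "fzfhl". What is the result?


Caesar cipher: shift "fzfhl" by 19
  'f' (pos 5) + 19 = pos 24 = 'y'
  'z' (pos 25) + 19 = pos 18 = 's'
  'f' (pos 5) + 19 = pos 24 = 'y'
  'h' (pos 7) + 19 = pos 0 = 'a'
  'l' (pos 11) + 19 = pos 4 = 'e'
Result: ysyae

ysyae


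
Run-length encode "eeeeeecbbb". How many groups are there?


Input: eeeeeecbbb
Scanning for consecutive runs:
  Group 1: 'e' x 6 (positions 0-5)
  Group 2: 'c' x 1 (positions 6-6)
  Group 3: 'b' x 3 (positions 7-9)
Total groups: 3

3


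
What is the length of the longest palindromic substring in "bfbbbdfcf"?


Input: "bfbbbdfcf"
Checking substrings for palindromes:
  [0:3] "bfb" (len 3) => palindrome
  [2:5] "bbb" (len 3) => palindrome
  [6:9] "fcf" (len 3) => palindrome
  [2:4] "bb" (len 2) => palindrome
  [3:5] "bb" (len 2) => palindrome
Longest palindromic substring: "bfb" with length 3

3


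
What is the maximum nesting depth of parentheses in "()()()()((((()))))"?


Input: "()()()()((((()))))"
Tracking depth:
  Position 0 '(': depth becomes 1
  Position 1 ')': depth becomes 0
  Position 2 '(': depth becomes 1
  Position 3 ')': depth becomes 0
  Position 4 '(': depth becomes 1
  Position 5 ')': depth becomes 0
  Position 6 '(': depth becomes 1
  Position 7 ')': depth becomes 0
  Position 8 '(': depth becomes 1
  Position 9 '(': depth becomes 2
  Position 10 '(': depth becomes 3
  Position 11 '(': depth becomes 4
  Position 12 '(': depth becomes 5
  Position 13 ')': depth becomes 4
  Position 14 ')': depth becomes 3
  Position 15 ')': depth becomes 2
  Position 16 ')': depth becomes 1
  Position 17 ')': depth becomes 0
Maximum depth reached: 5

5


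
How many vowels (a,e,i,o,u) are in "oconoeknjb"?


Input: oconoeknjb
Checking each character:
  'o' at position 0: vowel (running total: 1)
  'c' at position 1: consonant
  'o' at position 2: vowel (running total: 2)
  'n' at position 3: consonant
  'o' at position 4: vowel (running total: 3)
  'e' at position 5: vowel (running total: 4)
  'k' at position 6: consonant
  'n' at position 7: consonant
  'j' at position 8: consonant
  'b' at position 9: consonant
Total vowels: 4

4


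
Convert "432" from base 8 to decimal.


Input: "432" in base 8
Positional expansion:
  Digit '4' (value 4) x 8^2 = 256
  Digit '3' (value 3) x 8^1 = 24
  Digit '2' (value 2) x 8^0 = 2
Sum = 282

282


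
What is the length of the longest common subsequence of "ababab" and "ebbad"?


LCS of "ababab" and "ebbad"
DP table:
           e    b    b    a    d
      0    0    0    0    0    0
  a   0    0    0    0    1    1
  b   0    0    1    1    1    1
  a   0    0    1    1    2    2
  b   0    0    1    2    2    2
  a   0    0    1    2    3    3
  b   0    0    1    2    3    3
LCS length = dp[6][5] = 3

3


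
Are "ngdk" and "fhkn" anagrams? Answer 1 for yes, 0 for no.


Strings: "ngdk", "fhkn"
Sorted first:  dgkn
Sorted second: fhkn
Differ at position 0: 'd' vs 'f' => not anagrams

0


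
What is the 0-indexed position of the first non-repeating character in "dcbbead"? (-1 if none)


Input: dcbbead
Character frequencies:
  'a': 1
  'b': 2
  'c': 1
  'd': 2
  'e': 1
Scanning left to right for freq == 1:
  Position 0 ('d'): freq=2, skip
  Position 1 ('c'): unique! => answer = 1

1


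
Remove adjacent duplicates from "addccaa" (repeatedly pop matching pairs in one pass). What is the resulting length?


Input: addccaa
Stack-based adjacent duplicate removal:
  Read 'a': push. Stack: a
  Read 'd': push. Stack: ad
  Read 'd': matches stack top 'd' => pop. Stack: a
  Read 'c': push. Stack: ac
  Read 'c': matches stack top 'c' => pop. Stack: a
  Read 'a': matches stack top 'a' => pop. Stack: (empty)
  Read 'a': push. Stack: a
Final stack: "a" (length 1)

1


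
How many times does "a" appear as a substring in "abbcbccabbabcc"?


Searching for "a" in "abbcbccabbabcc"
Scanning each position:
  Position 0: "a" => MATCH
  Position 1: "b" => no
  Position 2: "b" => no
  Position 3: "c" => no
  Position 4: "b" => no
  Position 5: "c" => no
  Position 6: "c" => no
  Position 7: "a" => MATCH
  Position 8: "b" => no
  Position 9: "b" => no
  Position 10: "a" => MATCH
  Position 11: "b" => no
  Position 12: "c" => no
  Position 13: "c" => no
Total occurrences: 3

3


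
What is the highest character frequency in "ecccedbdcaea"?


Input: ecccedbdcaea
Character counts:
  'a': 2
  'b': 1
  'c': 4
  'd': 2
  'e': 3
Maximum frequency: 4

4


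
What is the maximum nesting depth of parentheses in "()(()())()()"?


Input: "()(()())()()"
Tracking depth:
  Position 0 '(': depth becomes 1
  Position 1 ')': depth becomes 0
  Position 2 '(': depth becomes 1
  Position 3 '(': depth becomes 2
  Position 4 ')': depth becomes 1
  Position 5 '(': depth becomes 2
  Position 6 ')': depth becomes 1
  Position 7 ')': depth becomes 0
  Position 8 '(': depth becomes 1
  Position 9 ')': depth becomes 0
  Position 10 '(': depth becomes 1
  Position 11 ')': depth becomes 0
Maximum depth reached: 2

2


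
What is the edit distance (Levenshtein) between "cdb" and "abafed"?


Computing edit distance: "cdb" -> "abafed"
DP table:
           a    b    a    f    e    d
      0    1    2    3    4    5    6
  c   1    1    2    3    4    5    6
  d   2    2    2    3    4    5    5
  b   3    3    2    3    4    5    6
Edit distance = dp[3][6] = 6

6


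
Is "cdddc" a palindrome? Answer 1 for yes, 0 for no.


Input: cdddc
Reversed: cdddc
  Compare pos 0 ('c') with pos 4 ('c'): match
  Compare pos 1 ('d') with pos 3 ('d'): match
Result: palindrome

1


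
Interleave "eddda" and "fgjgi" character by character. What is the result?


Interleaving "eddda" and "fgjgi":
  Position 0: 'e' from first, 'f' from second => "ef"
  Position 1: 'd' from first, 'g' from second => "dg"
  Position 2: 'd' from first, 'j' from second => "dj"
  Position 3: 'd' from first, 'g' from second => "dg"
  Position 4: 'a' from first, 'i' from second => "ai"
Result: efdgdjdgai

efdgdjdgai


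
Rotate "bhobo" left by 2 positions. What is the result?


Input: "bhobo", rotate left by 2
First 2 characters: "bh"
Remaining characters: "obo"
Concatenate remaining + first: "obo" + "bh" = "obobh"

obobh


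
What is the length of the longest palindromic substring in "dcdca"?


Input: "dcdca"
Checking substrings for palindromes:
  [0:3] "dcd" (len 3) => palindrome
  [1:4] "cdc" (len 3) => palindrome
Longest palindromic substring: "dcd" with length 3

3


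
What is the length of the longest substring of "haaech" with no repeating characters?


Input: "haaech"
Sliding window (track last position of each char):
  Position 0 ('h'): window [0,0] length 1 -- new best
  Position 1 ('a'): window [0,1] length 2 -- new best
  Position 2 ('a'): repeat (last at 1), move window start to 2
  Position 2 ('a'): window [2,2] length 1
  Position 3 ('e'): window [2,3] length 2
  Position 4 ('c'): window [2,4] length 3 -- new best
  Position 5 ('h'): window [2,5] length 4 -- new best
Longest substring with no repeats: "aech" with length 4

4


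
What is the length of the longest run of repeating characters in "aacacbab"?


Input: "aacacbab"
Scanning for longest run:
  Position 1 ('a'): continues run of 'a', length=2
  Position 2 ('c'): new char, reset run to 1
  Position 3 ('a'): new char, reset run to 1
  Position 4 ('c'): new char, reset run to 1
  Position 5 ('b'): new char, reset run to 1
  Position 6 ('a'): new char, reset run to 1
  Position 7 ('b'): new char, reset run to 1
Longest run: 'a' with length 2

2


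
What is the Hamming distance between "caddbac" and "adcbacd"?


Comparing "caddbac" and "adcbacd" position by position:
  Position 0: 'c' vs 'a' => differ
  Position 1: 'a' vs 'd' => differ
  Position 2: 'd' vs 'c' => differ
  Position 3: 'd' vs 'b' => differ
  Position 4: 'b' vs 'a' => differ
  Position 5: 'a' vs 'c' => differ
  Position 6: 'c' vs 'd' => differ
Total differences (Hamming distance): 7

7


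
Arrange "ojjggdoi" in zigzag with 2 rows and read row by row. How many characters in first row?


Zigzag "ojjggdoi" into 2 rows:
Placing characters:
  'o' => row 0
  'j' => row 1
  'j' => row 0
  'g' => row 1
  'g' => row 0
  'd' => row 1
  'o' => row 0
  'i' => row 1
Rows:
  Row 0: "ojgo"
  Row 1: "jgdi"
First row length: 4

4


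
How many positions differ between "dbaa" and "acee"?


Comparing "dbaa" and "acee" position by position:
  Position 0: 'd' vs 'a' => DIFFER
  Position 1: 'b' vs 'c' => DIFFER
  Position 2: 'a' vs 'e' => DIFFER
  Position 3: 'a' vs 'e' => DIFFER
Positions that differ: 4

4


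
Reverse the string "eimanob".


Input: eimanob
Reading characters right to left:
  Position 6: 'b'
  Position 5: 'o'
  Position 4: 'n'
  Position 3: 'a'
  Position 2: 'm'
  Position 1: 'i'
  Position 0: 'e'
Reversed: bonamie

bonamie


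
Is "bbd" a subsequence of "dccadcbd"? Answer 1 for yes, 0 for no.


Check if "bbd" is a subsequence of "dccadcbd"
Greedy scan:
  Position 0 ('d'): no match needed
  Position 1 ('c'): no match needed
  Position 2 ('c'): no match needed
  Position 3 ('a'): no match needed
  Position 4 ('d'): no match needed
  Position 5 ('c'): no match needed
  Position 6 ('b'): matches sub[0] = 'b'
  Position 7 ('d'): no match needed
Only matched 1/3 characters => not a subsequence

0


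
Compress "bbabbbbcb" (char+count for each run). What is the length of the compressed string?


Input: bbabbbbcb
Runs:
  'b' x 2 => "b2"
  'a' x 1 => "a1"
  'b' x 4 => "b4"
  'c' x 1 => "c1"
  'b' x 1 => "b1"
Compressed: "b2a1b4c1b1"
Compressed length: 10

10


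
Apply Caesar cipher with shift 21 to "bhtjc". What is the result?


Caesar cipher: shift "bhtjc" by 21
  'b' (pos 1) + 21 = pos 22 = 'w'
  'h' (pos 7) + 21 = pos 2 = 'c'
  't' (pos 19) + 21 = pos 14 = 'o'
  'j' (pos 9) + 21 = pos 4 = 'e'
  'c' (pos 2) + 21 = pos 23 = 'x'
Result: wcoex

wcoex


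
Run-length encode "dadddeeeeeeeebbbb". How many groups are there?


Input: dadddeeeeeeeebbbb
Scanning for consecutive runs:
  Group 1: 'd' x 1 (positions 0-0)
  Group 2: 'a' x 1 (positions 1-1)
  Group 3: 'd' x 3 (positions 2-4)
  Group 4: 'e' x 8 (positions 5-12)
  Group 5: 'b' x 4 (positions 13-16)
Total groups: 5

5


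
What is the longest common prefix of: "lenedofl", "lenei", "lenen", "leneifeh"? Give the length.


Words: lenedofl, lenei, lenen, leneifeh
  Position 0: all 'l' => match
  Position 1: all 'e' => match
  Position 2: all 'n' => match
  Position 3: all 'e' => match
  Position 4: ('d', 'i', 'n', 'i') => mismatch, stop
LCP = "lene" (length 4)

4


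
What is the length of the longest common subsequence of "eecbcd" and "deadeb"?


LCS of "eecbcd" and "deadeb"
DP table:
           d    e    a    d    e    b
      0    0    0    0    0    0    0
  e   0    0    1    1    1    1    1
  e   0    0    1    1    1    2    2
  c   0    0    1    1    1    2    2
  b   0    0    1    1    1    2    3
  c   0    0    1    1    1    2    3
  d   0    1    1    1    2    2    3
LCS length = dp[6][6] = 3

3


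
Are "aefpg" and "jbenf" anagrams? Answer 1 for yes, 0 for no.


Strings: "aefpg", "jbenf"
Sorted first:  aefgp
Sorted second: befjn
Differ at position 0: 'a' vs 'b' => not anagrams

0


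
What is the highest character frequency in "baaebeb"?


Input: baaebeb
Character counts:
  'a': 2
  'b': 3
  'e': 2
Maximum frequency: 3

3


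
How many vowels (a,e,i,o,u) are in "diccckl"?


Input: diccckl
Checking each character:
  'd' at position 0: consonant
  'i' at position 1: vowel (running total: 1)
  'c' at position 2: consonant
  'c' at position 3: consonant
  'c' at position 4: consonant
  'k' at position 5: consonant
  'l' at position 6: consonant
Total vowels: 1

1


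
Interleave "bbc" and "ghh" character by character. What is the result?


Interleaving "bbc" and "ghh":
  Position 0: 'b' from first, 'g' from second => "bg"
  Position 1: 'b' from first, 'h' from second => "bh"
  Position 2: 'c' from first, 'h' from second => "ch"
Result: bgbhch

bgbhch


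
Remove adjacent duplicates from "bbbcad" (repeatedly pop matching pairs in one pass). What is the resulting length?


Input: bbbcad
Stack-based adjacent duplicate removal:
  Read 'b': push. Stack: b
  Read 'b': matches stack top 'b' => pop. Stack: (empty)
  Read 'b': push. Stack: b
  Read 'c': push. Stack: bc
  Read 'a': push. Stack: bca
  Read 'd': push. Stack: bcad
Final stack: "bcad" (length 4)

4


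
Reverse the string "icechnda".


Input: icechnda
Reading characters right to left:
  Position 7: 'a'
  Position 6: 'd'
  Position 5: 'n'
  Position 4: 'h'
  Position 3: 'c'
  Position 2: 'e'
  Position 1: 'c'
  Position 0: 'i'
Reversed: adnhceci

adnhceci


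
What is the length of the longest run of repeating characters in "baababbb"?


Input: "baababbb"
Scanning for longest run:
  Position 1 ('a'): new char, reset run to 1
  Position 2 ('a'): continues run of 'a', length=2
  Position 3 ('b'): new char, reset run to 1
  Position 4 ('a'): new char, reset run to 1
  Position 5 ('b'): new char, reset run to 1
  Position 6 ('b'): continues run of 'b', length=2
  Position 7 ('b'): continues run of 'b', length=3
Longest run: 'b' with length 3

3


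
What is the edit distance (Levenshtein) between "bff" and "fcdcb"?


Computing edit distance: "bff" -> "fcdcb"
DP table:
           f    c    d    c    b
      0    1    2    3    4    5
  b   1    1    2    3    4    4
  f   2    1    2    3    4    5
  f   3    2    2    3    4    5
Edit distance = dp[3][5] = 5

5


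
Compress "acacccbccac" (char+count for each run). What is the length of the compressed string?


Input: acacccbccac
Runs:
  'a' x 1 => "a1"
  'c' x 1 => "c1"
  'a' x 1 => "a1"
  'c' x 3 => "c3"
  'b' x 1 => "b1"
  'c' x 2 => "c2"
  'a' x 1 => "a1"
  'c' x 1 => "c1"
Compressed: "a1c1a1c3b1c2a1c1"
Compressed length: 16

16


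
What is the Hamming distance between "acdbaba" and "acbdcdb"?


Comparing "acdbaba" and "acbdcdb" position by position:
  Position 0: 'a' vs 'a' => same
  Position 1: 'c' vs 'c' => same
  Position 2: 'd' vs 'b' => differ
  Position 3: 'b' vs 'd' => differ
  Position 4: 'a' vs 'c' => differ
  Position 5: 'b' vs 'd' => differ
  Position 6: 'a' vs 'b' => differ
Total differences (Hamming distance): 5

5


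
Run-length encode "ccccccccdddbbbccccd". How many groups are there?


Input: ccccccccdddbbbccccd
Scanning for consecutive runs:
  Group 1: 'c' x 8 (positions 0-7)
  Group 2: 'd' x 3 (positions 8-10)
  Group 3: 'b' x 3 (positions 11-13)
  Group 4: 'c' x 4 (positions 14-17)
  Group 5: 'd' x 1 (positions 18-18)
Total groups: 5

5


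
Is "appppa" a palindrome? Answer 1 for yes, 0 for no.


Input: appppa
Reversed: appppa
  Compare pos 0 ('a') with pos 5 ('a'): match
  Compare pos 1 ('p') with pos 4 ('p'): match
  Compare pos 2 ('p') with pos 3 ('p'): match
Result: palindrome

1


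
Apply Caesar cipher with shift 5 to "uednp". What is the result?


Caesar cipher: shift "uednp" by 5
  'u' (pos 20) + 5 = pos 25 = 'z'
  'e' (pos 4) + 5 = pos 9 = 'j'
  'd' (pos 3) + 5 = pos 8 = 'i'
  'n' (pos 13) + 5 = pos 18 = 's'
  'p' (pos 15) + 5 = pos 20 = 'u'
Result: zjisu

zjisu


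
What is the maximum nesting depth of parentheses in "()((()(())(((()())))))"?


Input: "()((()(())(((()())))))"
Tracking depth:
  Position 0 '(': depth becomes 1
  Position 1 ')': depth becomes 0
  Position 2 '(': depth becomes 1
  Position 3 '(': depth becomes 2
  Position 4 '(': depth becomes 3
  Position 5 ')': depth becomes 2
  Position 6 '(': depth becomes 3
  Position 7 '(': depth becomes 4
  Position 8 ')': depth becomes 3
  Position 9 ')': depth becomes 2
  Position 10 '(': depth becomes 3
  Position 11 '(': depth becomes 4
  Position 12 '(': depth becomes 5
  Position 13 '(': depth becomes 6
  Position 14 ')': depth becomes 5
  Position 15 '(': depth becomes 6
  Position 16 ')': depth becomes 5
  Position 17 ')': depth becomes 4
  Position 18 ')': depth becomes 3
  Position 19 ')': depth becomes 2
  Position 20 ')': depth becomes 1
  Position 21 ')': depth becomes 0
Maximum depth reached: 6

6


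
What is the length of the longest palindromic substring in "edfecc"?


Input: "edfecc"
Checking substrings for palindromes:
  [4:6] "cc" (len 2) => palindrome
Longest palindromic substring: "cc" with length 2

2


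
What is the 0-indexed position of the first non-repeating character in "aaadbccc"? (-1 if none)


Input: aaadbccc
Character frequencies:
  'a': 3
  'b': 1
  'c': 3
  'd': 1
Scanning left to right for freq == 1:
  Position 0 ('a'): freq=3, skip
  Position 1 ('a'): freq=3, skip
  Position 2 ('a'): freq=3, skip
  Position 3 ('d'): unique! => answer = 3

3


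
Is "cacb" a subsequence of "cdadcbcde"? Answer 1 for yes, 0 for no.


Check if "cacb" is a subsequence of "cdadcbcde"
Greedy scan:
  Position 0 ('c'): matches sub[0] = 'c'
  Position 1 ('d'): no match needed
  Position 2 ('a'): matches sub[1] = 'a'
  Position 3 ('d'): no match needed
  Position 4 ('c'): matches sub[2] = 'c'
  Position 5 ('b'): matches sub[3] = 'b'
  Position 6 ('c'): no match needed
  Position 7 ('d'): no match needed
  Position 8 ('e'): no match needed
All 4 characters matched => is a subsequence

1


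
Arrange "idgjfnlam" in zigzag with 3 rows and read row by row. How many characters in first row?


Zigzag "idgjfnlam" into 3 rows:
Placing characters:
  'i' => row 0
  'd' => row 1
  'g' => row 2
  'j' => row 1
  'f' => row 0
  'n' => row 1
  'l' => row 2
  'a' => row 1
  'm' => row 0
Rows:
  Row 0: "ifm"
  Row 1: "djna"
  Row 2: "gl"
First row length: 3

3


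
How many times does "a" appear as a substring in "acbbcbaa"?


Searching for "a" in "acbbcbaa"
Scanning each position:
  Position 0: "a" => MATCH
  Position 1: "c" => no
  Position 2: "b" => no
  Position 3: "b" => no
  Position 4: "c" => no
  Position 5: "b" => no
  Position 6: "a" => MATCH
  Position 7: "a" => MATCH
Total occurrences: 3

3


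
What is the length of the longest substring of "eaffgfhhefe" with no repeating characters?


Input: "eaffgfhhefe"
Sliding window (track last position of each char):
  Position 0 ('e'): window [0,0] length 1 -- new best
  Position 1 ('a'): window [0,1] length 2 -- new best
  Position 2 ('f'): window [0,2] length 3 -- new best
  Position 3 ('f'): repeat (last at 2), move window start to 3
  Position 3 ('f'): window [3,3] length 1
  Position 4 ('g'): window [3,4] length 2
  Position 5 ('f'): repeat (last at 3), move window start to 4
  Position 5 ('f'): window [4,5] length 2
  Position 6 ('h'): window [4,6] length 3
  Position 7 ('h'): repeat (last at 6), move window start to 7
  Position 7 ('h'): window [7,7] length 1
  Position 8 ('e'): window [7,8] length 2
  Position 9 ('f'): window [7,9] length 3
  Position 10 ('e'): repeat (last at 8), move window start to 9
  Position 10 ('e'): window [9,10] length 2
Longest substring with no repeats: "eaf" with length 3

3


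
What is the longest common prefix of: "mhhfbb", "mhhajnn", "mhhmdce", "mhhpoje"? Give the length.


Words: mhhfbb, mhhajnn, mhhmdce, mhhpoje
  Position 0: all 'm' => match
  Position 1: all 'h' => match
  Position 2: all 'h' => match
  Position 3: ('f', 'a', 'm', 'p') => mismatch, stop
LCP = "mhh" (length 3)

3


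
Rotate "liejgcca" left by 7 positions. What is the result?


Input: "liejgcca", rotate left by 7
First 7 characters: "liejgcc"
Remaining characters: "a"
Concatenate remaining + first: "a" + "liejgcc" = "aliejgcc"

aliejgcc


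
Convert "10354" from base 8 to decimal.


Input: "10354" in base 8
Positional expansion:
  Digit '1' (value 1) x 8^4 = 4096
  Digit '0' (value 0) x 8^3 = 0
  Digit '3' (value 3) x 8^2 = 192
  Digit '5' (value 5) x 8^1 = 40
  Digit '4' (value 4) x 8^0 = 4
Sum = 4332

4332


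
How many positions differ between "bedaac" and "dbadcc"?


Comparing "bedaac" and "dbadcc" position by position:
  Position 0: 'b' vs 'd' => DIFFER
  Position 1: 'e' vs 'b' => DIFFER
  Position 2: 'd' vs 'a' => DIFFER
  Position 3: 'a' vs 'd' => DIFFER
  Position 4: 'a' vs 'c' => DIFFER
  Position 5: 'c' vs 'c' => same
Positions that differ: 5

5


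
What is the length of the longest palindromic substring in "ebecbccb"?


Input: "ebecbccb"
Checking substrings for palindromes:
  [4:8] "bccb" (len 4) => palindrome
  [0:3] "ebe" (len 3) => palindrome
  [3:6] "cbc" (len 3) => palindrome
  [5:7] "cc" (len 2) => palindrome
Longest palindromic substring: "bccb" with length 4

4


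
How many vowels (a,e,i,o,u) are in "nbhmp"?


Input: nbhmp
Checking each character:
  'n' at position 0: consonant
  'b' at position 1: consonant
  'h' at position 2: consonant
  'm' at position 3: consonant
  'p' at position 4: consonant
Total vowels: 0

0


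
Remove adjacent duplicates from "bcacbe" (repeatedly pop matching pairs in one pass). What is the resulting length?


Input: bcacbe
Stack-based adjacent duplicate removal:
  Read 'b': push. Stack: b
  Read 'c': push. Stack: bc
  Read 'a': push. Stack: bca
  Read 'c': push. Stack: bcac
  Read 'b': push. Stack: bcacb
  Read 'e': push. Stack: bcacbe
Final stack: "bcacbe" (length 6)

6


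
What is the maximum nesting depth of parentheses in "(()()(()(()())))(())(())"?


Input: "(()()(()(()())))(())(())"
Tracking depth:
  Position 0 '(': depth becomes 1
  Position 1 '(': depth becomes 2
  Position 2 ')': depth becomes 1
  Position 3 '(': depth becomes 2
  Position 4 ')': depth becomes 1
  Position 5 '(': depth becomes 2
  Position 6 '(': depth becomes 3
  Position 7 ')': depth becomes 2
  Position 8 '(': depth becomes 3
  Position 9 '(': depth becomes 4
  Position 10 ')': depth becomes 3
  Position 11 '(': depth becomes 4
  Position 12 ')': depth becomes 3
  Position 13 ')': depth becomes 2
  Position 14 ')': depth becomes 1
  Position 15 ')': depth becomes 0
  Position 16 '(': depth becomes 1
  Position 17 '(': depth becomes 2
  Position 18 ')': depth becomes 1
  Position 19 ')': depth becomes 0
  Position 20 '(': depth becomes 1
  Position 21 '(': depth becomes 2
  Position 22 ')': depth becomes 1
  Position 23 ')': depth becomes 0
Maximum depth reached: 4

4


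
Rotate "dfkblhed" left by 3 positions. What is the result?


Input: "dfkblhed", rotate left by 3
First 3 characters: "dfk"
Remaining characters: "blhed"
Concatenate remaining + first: "blhed" + "dfk" = "blheddfk"

blheddfk


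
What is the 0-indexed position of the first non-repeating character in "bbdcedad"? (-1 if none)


Input: bbdcedad
Character frequencies:
  'a': 1
  'b': 2
  'c': 1
  'd': 3
  'e': 1
Scanning left to right for freq == 1:
  Position 0 ('b'): freq=2, skip
  Position 1 ('b'): freq=2, skip
  Position 2 ('d'): freq=3, skip
  Position 3 ('c'): unique! => answer = 3

3


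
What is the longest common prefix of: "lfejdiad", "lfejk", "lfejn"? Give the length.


Words: lfejdiad, lfejk, lfejn
  Position 0: all 'l' => match
  Position 1: all 'f' => match
  Position 2: all 'e' => match
  Position 3: all 'j' => match
  Position 4: ('d', 'k', 'n') => mismatch, stop
LCP = "lfej" (length 4)

4


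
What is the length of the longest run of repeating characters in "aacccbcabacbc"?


Input: "aacccbcabacbc"
Scanning for longest run:
  Position 1 ('a'): continues run of 'a', length=2
  Position 2 ('c'): new char, reset run to 1
  Position 3 ('c'): continues run of 'c', length=2
  Position 4 ('c'): continues run of 'c', length=3
  Position 5 ('b'): new char, reset run to 1
  Position 6 ('c'): new char, reset run to 1
  Position 7 ('a'): new char, reset run to 1
  Position 8 ('b'): new char, reset run to 1
  Position 9 ('a'): new char, reset run to 1
  Position 10 ('c'): new char, reset run to 1
  Position 11 ('b'): new char, reset run to 1
  Position 12 ('c'): new char, reset run to 1
Longest run: 'c' with length 3

3


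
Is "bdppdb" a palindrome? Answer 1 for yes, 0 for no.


Input: bdppdb
Reversed: bdppdb
  Compare pos 0 ('b') with pos 5 ('b'): match
  Compare pos 1 ('d') with pos 4 ('d'): match
  Compare pos 2 ('p') with pos 3 ('p'): match
Result: palindrome

1


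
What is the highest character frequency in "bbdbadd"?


Input: bbdbadd
Character counts:
  'a': 1
  'b': 3
  'd': 3
Maximum frequency: 3

3


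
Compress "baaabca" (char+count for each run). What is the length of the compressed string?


Input: baaabca
Runs:
  'b' x 1 => "b1"
  'a' x 3 => "a3"
  'b' x 1 => "b1"
  'c' x 1 => "c1"
  'a' x 1 => "a1"
Compressed: "b1a3b1c1a1"
Compressed length: 10

10


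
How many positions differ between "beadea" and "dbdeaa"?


Comparing "beadea" and "dbdeaa" position by position:
  Position 0: 'b' vs 'd' => DIFFER
  Position 1: 'e' vs 'b' => DIFFER
  Position 2: 'a' vs 'd' => DIFFER
  Position 3: 'd' vs 'e' => DIFFER
  Position 4: 'e' vs 'a' => DIFFER
  Position 5: 'a' vs 'a' => same
Positions that differ: 5

5


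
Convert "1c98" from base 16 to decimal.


Input: "1c98" in base 16
Positional expansion:
  Digit '1' (value 1) x 16^3 = 4096
  Digit 'c' (value 12) x 16^2 = 3072
  Digit '9' (value 9) x 16^1 = 144
  Digit '8' (value 8) x 16^0 = 8
Sum = 7320

7320


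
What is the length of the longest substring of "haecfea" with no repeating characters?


Input: "haecfea"
Sliding window (track last position of each char):
  Position 0 ('h'): window [0,0] length 1 -- new best
  Position 1 ('a'): window [0,1] length 2 -- new best
  Position 2 ('e'): window [0,2] length 3 -- new best
  Position 3 ('c'): window [0,3] length 4 -- new best
  Position 4 ('f'): window [0,4] length 5 -- new best
  Position 5 ('e'): repeat (last at 2), move window start to 3
  Position 5 ('e'): window [3,5] length 3
  Position 6 ('a'): window [3,6] length 4
Longest substring with no repeats: "haecf" with length 5

5


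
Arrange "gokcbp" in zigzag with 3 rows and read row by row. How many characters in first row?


Zigzag "gokcbp" into 3 rows:
Placing characters:
  'g' => row 0
  'o' => row 1
  'k' => row 2
  'c' => row 1
  'b' => row 0
  'p' => row 1
Rows:
  Row 0: "gb"
  Row 1: "ocp"
  Row 2: "k"
First row length: 2

2


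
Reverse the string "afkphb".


Input: afkphb
Reading characters right to left:
  Position 5: 'b'
  Position 4: 'h'
  Position 3: 'p'
  Position 2: 'k'
  Position 1: 'f'
  Position 0: 'a'
Reversed: bhpkfa

bhpkfa


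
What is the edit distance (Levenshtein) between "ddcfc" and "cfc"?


Computing edit distance: "ddcfc" -> "cfc"
DP table:
           c    f    c
      0    1    2    3
  d   1    1    2    3
  d   2    2    2    3
  c   3    2    3    2
  f   4    3    2    3
  c   5    4    3    2
Edit distance = dp[5][3] = 2

2


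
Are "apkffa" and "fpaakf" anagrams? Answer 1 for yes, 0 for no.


Strings: "apkffa", "fpaakf"
Sorted first:  aaffkp
Sorted second: aaffkp
Sorted forms match => anagrams

1


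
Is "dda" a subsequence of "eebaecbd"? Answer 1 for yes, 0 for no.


Check if "dda" is a subsequence of "eebaecbd"
Greedy scan:
  Position 0 ('e'): no match needed
  Position 1 ('e'): no match needed
  Position 2 ('b'): no match needed
  Position 3 ('a'): no match needed
  Position 4 ('e'): no match needed
  Position 5 ('c'): no match needed
  Position 6 ('b'): no match needed
  Position 7 ('d'): matches sub[0] = 'd'
Only matched 1/3 characters => not a subsequence

0


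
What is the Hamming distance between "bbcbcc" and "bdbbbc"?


Comparing "bbcbcc" and "bdbbbc" position by position:
  Position 0: 'b' vs 'b' => same
  Position 1: 'b' vs 'd' => differ
  Position 2: 'c' vs 'b' => differ
  Position 3: 'b' vs 'b' => same
  Position 4: 'c' vs 'b' => differ
  Position 5: 'c' vs 'c' => same
Total differences (Hamming distance): 3

3
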